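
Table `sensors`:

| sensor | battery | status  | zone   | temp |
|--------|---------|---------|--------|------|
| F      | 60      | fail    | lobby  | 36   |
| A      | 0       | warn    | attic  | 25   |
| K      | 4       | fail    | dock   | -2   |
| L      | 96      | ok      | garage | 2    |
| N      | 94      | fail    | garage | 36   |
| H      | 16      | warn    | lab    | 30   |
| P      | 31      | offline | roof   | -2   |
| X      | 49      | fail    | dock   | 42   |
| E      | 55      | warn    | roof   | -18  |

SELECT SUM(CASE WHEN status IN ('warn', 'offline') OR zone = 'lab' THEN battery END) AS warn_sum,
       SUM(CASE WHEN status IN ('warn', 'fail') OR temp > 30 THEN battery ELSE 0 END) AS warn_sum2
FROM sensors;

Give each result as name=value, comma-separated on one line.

warn_sum=102, warn_sum2=278

[warn_sum: status IN ('warn', 'offline') OR zone = 'lab']
sensor=F: ✗
sensor=A: ✓ → 0
sensor=K: ✗
sensor=L: ✗
sensor=N: ✗
sensor=H: ✓ → 16
sensor=P: ✓ → 31
sensor=X: ✗
sensor=E: ✓ → 55
warn_sum = 16 + 31 + 55 = 102
—
[warn_sum2: status IN ('warn', 'fail') OR temp > 30]
sensor=F: ✓ → 60
sensor=A: ✓ → 0
sensor=K: ✓ → 4
sensor=L: ✗
sensor=N: ✓ → 94
sensor=H: ✓ → 16
sensor=P: ✗
sensor=X: ✓ → 49
sensor=E: ✓ → 55
warn_sum2 = 60 + 4 + 94 + 16 + 49 + 55 = 278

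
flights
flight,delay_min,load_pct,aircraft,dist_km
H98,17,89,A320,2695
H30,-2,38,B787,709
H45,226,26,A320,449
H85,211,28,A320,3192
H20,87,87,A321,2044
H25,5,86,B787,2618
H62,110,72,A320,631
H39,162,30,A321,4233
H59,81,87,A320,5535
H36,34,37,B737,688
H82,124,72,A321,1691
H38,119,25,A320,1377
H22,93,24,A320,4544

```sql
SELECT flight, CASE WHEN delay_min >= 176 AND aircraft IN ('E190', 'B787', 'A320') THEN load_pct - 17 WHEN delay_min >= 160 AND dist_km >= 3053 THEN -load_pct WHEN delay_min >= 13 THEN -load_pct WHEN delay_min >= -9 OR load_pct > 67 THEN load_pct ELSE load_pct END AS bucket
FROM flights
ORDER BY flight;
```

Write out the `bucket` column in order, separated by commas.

-87, -24, 86, 38, -37, -25, -30, 9, -87, -72, -72, 11, -89

flight=H20: delay_min >= 13 → -87
flight=H22: delay_min >= 13 → -24
flight=H25: delay_min >= -9 OR load_pct > 67 → 86
flight=H30: delay_min >= -9 OR load_pct > 67 → 38
flight=H36: delay_min >= 13 → -37
flight=H38: delay_min >= 13 → -25
flight=H39: delay_min >= 160 AND dist_km >= 3053 → -30
flight=H45: delay_min >= 176 AND aircraft IN ('E190', 'B787', 'A320') → 9
flight=H59: delay_min >= 13 → -87
flight=H62: delay_min >= 13 → -72
flight=H82: delay_min >= 13 → -72
flight=H85: delay_min >= 176 AND aircraft IN ('E190', 'B787', 'A320') → 11
flight=H98: delay_min >= 13 → -89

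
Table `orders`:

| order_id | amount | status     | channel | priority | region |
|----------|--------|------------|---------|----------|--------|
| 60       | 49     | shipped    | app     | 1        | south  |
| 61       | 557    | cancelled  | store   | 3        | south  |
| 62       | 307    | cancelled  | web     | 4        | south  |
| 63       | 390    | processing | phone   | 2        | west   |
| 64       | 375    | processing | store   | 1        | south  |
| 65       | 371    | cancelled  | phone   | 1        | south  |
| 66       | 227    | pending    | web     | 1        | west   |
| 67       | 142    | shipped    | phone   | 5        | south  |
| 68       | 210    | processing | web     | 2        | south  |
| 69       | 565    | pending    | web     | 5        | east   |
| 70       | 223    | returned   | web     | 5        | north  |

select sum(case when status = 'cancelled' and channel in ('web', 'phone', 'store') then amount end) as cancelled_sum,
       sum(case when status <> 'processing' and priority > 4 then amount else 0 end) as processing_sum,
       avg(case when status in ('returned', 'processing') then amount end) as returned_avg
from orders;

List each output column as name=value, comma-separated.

cancelled_sum=1235, processing_sum=930, returned_avg=299.5

[cancelled_sum: status = 'cancelled' and channel in ('web', 'phone', 'store')]
order_id=60: ✗
order_id=61: ✓ → 557
order_id=62: ✓ → 307
order_id=63: ✗
order_id=64: ✗
order_id=65: ✓ → 371
order_id=66: ✗
order_id=67: ✗
order_id=68: ✗
order_id=69: ✗
order_id=70: ✗
cancelled_sum = 557 + 307 + 371 = 1235
—
[processing_sum: status <> 'processing' and priority > 4]
order_id=60: ✗
order_id=61: ✗
order_id=62: ✗
order_id=63: ✗
order_id=64: ✗
order_id=65: ✗
order_id=66: ✗
order_id=67: ✓ → 142
order_id=68: ✗
order_id=69: ✓ → 565
order_id=70: ✓ → 223
processing_sum = 142 + 565 + 223 = 930
—
[returned_avg: status in ('returned', 'processing')]
order_id=60: ✗
order_id=61: ✗
order_id=62: ✗
order_id=63: ✓ → 390
order_id=64: ✓ → 375
order_id=65: ✗
order_id=66: ✗
order_id=67: ✗
order_id=68: ✓ → 210
order_id=69: ✗
order_id=70: ✓ → 223
returned_avg = (390 + 375 + 210 + 223) / 4 = 299.5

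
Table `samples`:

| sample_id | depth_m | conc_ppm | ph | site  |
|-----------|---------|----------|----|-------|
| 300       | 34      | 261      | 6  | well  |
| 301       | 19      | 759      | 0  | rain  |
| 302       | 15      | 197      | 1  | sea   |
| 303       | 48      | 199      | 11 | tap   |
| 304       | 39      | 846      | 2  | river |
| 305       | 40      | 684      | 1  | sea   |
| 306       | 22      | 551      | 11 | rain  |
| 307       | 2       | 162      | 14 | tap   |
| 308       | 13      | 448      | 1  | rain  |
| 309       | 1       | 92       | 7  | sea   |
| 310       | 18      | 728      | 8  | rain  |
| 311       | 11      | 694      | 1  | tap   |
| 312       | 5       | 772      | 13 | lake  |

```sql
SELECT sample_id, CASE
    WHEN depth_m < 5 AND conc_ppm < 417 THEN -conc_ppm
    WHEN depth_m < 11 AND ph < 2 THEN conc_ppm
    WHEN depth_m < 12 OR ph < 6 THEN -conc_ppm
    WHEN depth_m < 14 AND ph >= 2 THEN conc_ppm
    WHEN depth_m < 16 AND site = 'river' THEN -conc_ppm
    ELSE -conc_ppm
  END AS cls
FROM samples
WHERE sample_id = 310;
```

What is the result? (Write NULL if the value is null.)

sample_id = 310: depth_m=18, conc_ppm=728, ph=8, site=rain.
depth_m < 5 AND conc_ppm < 417 → false
depth_m < 11 AND ph < 2 → false
depth_m < 12 OR ph < 6 → false
depth_m < 14 AND ph >= 2 → false
depth_m < 16 AND site = 'river' → false
No prior WHEN matched → ELSE → -728

-728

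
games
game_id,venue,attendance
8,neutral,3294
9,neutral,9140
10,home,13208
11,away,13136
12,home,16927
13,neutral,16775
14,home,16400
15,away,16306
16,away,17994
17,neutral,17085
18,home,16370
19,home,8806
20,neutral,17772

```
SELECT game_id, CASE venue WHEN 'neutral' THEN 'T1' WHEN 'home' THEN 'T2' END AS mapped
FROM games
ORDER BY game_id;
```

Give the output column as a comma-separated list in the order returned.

game_id=8: venue='neutral' → T1
game_id=9: venue='neutral' → T1
game_id=10: venue='home' → T2
game_id=11: (no match → NULL) → NULL
game_id=12: venue='home' → T2
game_id=13: venue='neutral' → T1
game_id=14: venue='home' → T2
game_id=15: (no match → NULL) → NULL
game_id=16: (no match → NULL) → NULL
game_id=17: venue='neutral' → T1
game_id=18: venue='home' → T2
game_id=19: venue='home' → T2
game_id=20: venue='neutral' → T1

T1, T1, T2, NULL, T2, T1, T2, NULL, NULL, T1, T2, T2, T1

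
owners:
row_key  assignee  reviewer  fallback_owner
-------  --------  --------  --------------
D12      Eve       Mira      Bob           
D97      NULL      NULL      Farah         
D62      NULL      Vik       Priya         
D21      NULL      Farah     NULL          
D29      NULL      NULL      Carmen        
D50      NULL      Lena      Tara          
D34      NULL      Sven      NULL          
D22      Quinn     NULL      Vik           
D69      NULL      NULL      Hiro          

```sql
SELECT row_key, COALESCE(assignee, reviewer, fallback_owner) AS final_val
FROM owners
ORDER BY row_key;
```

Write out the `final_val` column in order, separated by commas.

Eve, Farah, Quinn, Carmen, Sven, Lena, Vik, Hiro, Farah

row_key=D12: assignee=Eve → Eve
row_key=D21: assignee=NULL, reviewer=Farah → Farah
row_key=D22: assignee=Quinn → Quinn
row_key=D29: assignee=NULL, reviewer=NULL, fallback_owner=Carmen → Carmen
row_key=D34: assignee=NULL, reviewer=Sven → Sven
row_key=D50: assignee=NULL, reviewer=Lena → Lena
row_key=D62: assignee=NULL, reviewer=Vik → Vik
row_key=D69: assignee=NULL, reviewer=NULL, fallback_owner=Hiro → Hiro
row_key=D97: assignee=NULL, reviewer=NULL, fallback_owner=Farah → Farah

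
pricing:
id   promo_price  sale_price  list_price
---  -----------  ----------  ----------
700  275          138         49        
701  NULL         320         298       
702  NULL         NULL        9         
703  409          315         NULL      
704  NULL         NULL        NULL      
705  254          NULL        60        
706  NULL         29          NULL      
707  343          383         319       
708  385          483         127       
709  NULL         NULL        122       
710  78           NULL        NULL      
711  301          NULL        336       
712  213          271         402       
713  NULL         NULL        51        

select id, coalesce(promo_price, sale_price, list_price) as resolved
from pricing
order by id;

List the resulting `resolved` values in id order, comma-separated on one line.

id=700: promo_price=275 → 275
id=701: promo_price=NULL, sale_price=320 → 320
id=702: promo_price=NULL, sale_price=NULL, list_price=9 → 9
id=703: promo_price=409 → 409
id=704: promo_price=NULL, sale_price=NULL, list_price=NULL (all NULL) → NULL
id=705: promo_price=254 → 254
id=706: promo_price=NULL, sale_price=29 → 29
id=707: promo_price=343 → 343
id=708: promo_price=385 → 385
id=709: promo_price=NULL, sale_price=NULL, list_price=122 → 122
id=710: promo_price=78 → 78
id=711: promo_price=301 → 301
id=712: promo_price=213 → 213
id=713: promo_price=NULL, sale_price=NULL, list_price=51 → 51

275, 320, 9, 409, NULL, 254, 29, 343, 385, 122, 78, 301, 213, 51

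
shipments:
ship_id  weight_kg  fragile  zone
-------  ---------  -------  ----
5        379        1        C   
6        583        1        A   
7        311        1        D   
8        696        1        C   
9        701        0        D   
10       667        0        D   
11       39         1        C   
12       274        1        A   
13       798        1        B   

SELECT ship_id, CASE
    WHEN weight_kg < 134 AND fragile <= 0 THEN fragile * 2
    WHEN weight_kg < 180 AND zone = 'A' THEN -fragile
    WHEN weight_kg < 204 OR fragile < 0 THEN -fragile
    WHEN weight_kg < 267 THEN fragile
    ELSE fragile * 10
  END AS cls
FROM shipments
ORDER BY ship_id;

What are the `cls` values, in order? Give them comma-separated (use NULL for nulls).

ship_id=5: ELSE → 10
ship_id=6: ELSE → 10
ship_id=7: ELSE → 10
ship_id=8: ELSE → 10
ship_id=9: ELSE → 0
ship_id=10: ELSE → 0
ship_id=11: weight_kg < 204 OR fragile < 0 → -1
ship_id=12: ELSE → 10
ship_id=13: ELSE → 10

10, 10, 10, 10, 0, 0, -1, 10, 10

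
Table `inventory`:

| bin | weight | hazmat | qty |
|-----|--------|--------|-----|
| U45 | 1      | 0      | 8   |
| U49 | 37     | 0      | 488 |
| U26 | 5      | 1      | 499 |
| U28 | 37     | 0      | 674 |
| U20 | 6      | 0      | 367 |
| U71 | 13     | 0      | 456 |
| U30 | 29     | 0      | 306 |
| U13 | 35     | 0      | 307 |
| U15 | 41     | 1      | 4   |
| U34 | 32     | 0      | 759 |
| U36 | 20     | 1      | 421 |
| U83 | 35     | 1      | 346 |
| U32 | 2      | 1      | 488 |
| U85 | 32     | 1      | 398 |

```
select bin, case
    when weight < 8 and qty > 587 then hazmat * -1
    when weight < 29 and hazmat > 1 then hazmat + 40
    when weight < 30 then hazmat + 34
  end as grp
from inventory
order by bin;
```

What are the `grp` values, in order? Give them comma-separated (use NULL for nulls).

NULL, NULL, 34, 35, NULL, 34, 35, NULL, 35, 34, NULL, 34, NULL, NULL

bin=U13: (no match → NULL) → NULL
bin=U15: (no match → NULL) → NULL
bin=U20: weight < 30 → 34
bin=U26: weight < 30 → 35
bin=U28: (no match → NULL) → NULL
bin=U30: weight < 30 → 34
bin=U32: weight < 30 → 35
bin=U34: (no match → NULL) → NULL
bin=U36: weight < 30 → 35
bin=U45: weight < 30 → 34
bin=U49: (no match → NULL) → NULL
bin=U71: weight < 30 → 34
bin=U83: (no match → NULL) → NULL
bin=U85: (no match → NULL) → NULL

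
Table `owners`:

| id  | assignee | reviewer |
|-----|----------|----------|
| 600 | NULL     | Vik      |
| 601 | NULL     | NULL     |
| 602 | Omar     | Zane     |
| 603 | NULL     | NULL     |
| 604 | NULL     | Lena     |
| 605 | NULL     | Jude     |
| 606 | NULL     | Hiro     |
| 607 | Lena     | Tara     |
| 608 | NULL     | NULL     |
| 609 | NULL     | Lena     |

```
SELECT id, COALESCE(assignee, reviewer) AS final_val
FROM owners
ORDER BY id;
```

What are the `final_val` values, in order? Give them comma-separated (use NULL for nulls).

Vik, NULL, Omar, NULL, Lena, Jude, Hiro, Lena, NULL, Lena

id=600: assignee=NULL, reviewer=Vik → Vik
id=601: assignee=NULL, reviewer=NULL (all NULL) → NULL
id=602: assignee=Omar → Omar
id=603: assignee=NULL, reviewer=NULL (all NULL) → NULL
id=604: assignee=NULL, reviewer=Lena → Lena
id=605: assignee=NULL, reviewer=Jude → Jude
id=606: assignee=NULL, reviewer=Hiro → Hiro
id=607: assignee=Lena → Lena
id=608: assignee=NULL, reviewer=NULL (all NULL) → NULL
id=609: assignee=NULL, reviewer=Lena → Lena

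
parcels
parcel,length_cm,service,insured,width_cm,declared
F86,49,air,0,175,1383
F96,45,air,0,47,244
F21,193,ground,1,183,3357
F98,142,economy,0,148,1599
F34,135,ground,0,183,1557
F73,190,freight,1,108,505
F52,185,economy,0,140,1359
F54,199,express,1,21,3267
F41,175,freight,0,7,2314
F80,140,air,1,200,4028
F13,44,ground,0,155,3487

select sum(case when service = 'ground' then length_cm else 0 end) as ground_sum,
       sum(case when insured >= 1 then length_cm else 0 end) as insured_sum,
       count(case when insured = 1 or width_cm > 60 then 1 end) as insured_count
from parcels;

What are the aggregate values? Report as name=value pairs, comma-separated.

[ground_sum: service = 'ground']
parcel=F86: ✗
parcel=F96: ✗
parcel=F21: ✓ → 193
parcel=F98: ✗
parcel=F34: ✓ → 135
parcel=F73: ✗
parcel=F52: ✗
parcel=F54: ✗
parcel=F41: ✗
parcel=F80: ✗
parcel=F13: ✓ → 44
ground_sum = 193 + 135 + 44 = 372
—
[insured_sum: insured >= 1]
parcel=F86: ✗
parcel=F96: ✗
parcel=F21: ✓ → 193
parcel=F98: ✗
parcel=F34: ✗
parcel=F73: ✓ → 190
parcel=F52: ✗
parcel=F54: ✓ → 199
parcel=F41: ✗
parcel=F80: ✓ → 140
parcel=F13: ✗
insured_sum = 193 + 190 + 199 + 140 = 722
—
[insured_count: insured = 1 or width_cm > 60]
parcel=F86: ✓ → 1
parcel=F96: ✗
parcel=F21: ✓ → 1
parcel=F98: ✓ → 1
parcel=F34: ✓ → 1
parcel=F73: ✓ → 1
parcel=F52: ✓ → 1
parcel=F54: ✓ → 1
parcel=F41: ✗
parcel=F80: ✓ → 1
parcel=F13: ✓ → 1
insured_count = COUNT(1, 1, 1, 1, 1, 1, 1, 1, 1) = 9

ground_sum=372, insured_sum=722, insured_count=9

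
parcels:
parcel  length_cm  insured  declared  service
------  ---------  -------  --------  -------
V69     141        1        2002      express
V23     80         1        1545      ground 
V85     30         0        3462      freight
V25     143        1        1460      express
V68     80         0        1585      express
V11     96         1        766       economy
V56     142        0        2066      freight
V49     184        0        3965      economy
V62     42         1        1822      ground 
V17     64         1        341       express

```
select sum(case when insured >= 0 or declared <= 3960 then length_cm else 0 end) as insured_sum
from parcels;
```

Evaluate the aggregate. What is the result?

parcel=V69: ✓ → 141
parcel=V23: ✓ → 80
parcel=V85: ✓ → 30
parcel=V25: ✓ → 143
parcel=V68: ✓ → 80
parcel=V11: ✓ → 96
parcel=V56: ✓ → 142
parcel=V49: ✓ → 184
parcel=V62: ✓ → 42
parcel=V17: ✓ → 64
insured_sum = 141 + 80 + 30 + 143 + 80 + 96 + 142 + 184 + 42 + 64 = 1002

1002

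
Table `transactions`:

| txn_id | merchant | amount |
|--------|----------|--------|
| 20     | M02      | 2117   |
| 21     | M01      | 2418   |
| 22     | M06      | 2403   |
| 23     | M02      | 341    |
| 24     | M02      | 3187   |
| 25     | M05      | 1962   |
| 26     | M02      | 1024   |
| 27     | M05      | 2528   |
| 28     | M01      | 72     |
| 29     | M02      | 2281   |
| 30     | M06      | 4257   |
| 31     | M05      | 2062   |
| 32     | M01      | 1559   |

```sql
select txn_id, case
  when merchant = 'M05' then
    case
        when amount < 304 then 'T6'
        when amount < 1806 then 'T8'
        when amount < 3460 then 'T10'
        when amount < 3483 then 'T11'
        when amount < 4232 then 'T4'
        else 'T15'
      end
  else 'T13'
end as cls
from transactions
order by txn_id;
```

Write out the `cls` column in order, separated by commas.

T13, T13, T13, T13, T13, T10, T13, T10, T13, T13, T13, T10, T13

txn_id=20: merchant='M02' → outer ELSE → T13
txn_id=21: merchant='M01' → outer ELSE → T13
txn_id=22: merchant='M06' → outer ELSE → T13
txn_id=23: merchant='M02' → outer ELSE → T13
txn_id=24: merchant='M02' → outer ELSE → T13
txn_id=25: merchant='M05' → inner[amount < 3460] → T10
txn_id=26: merchant='M02' → outer ELSE → T13
txn_id=27: merchant='M05' → inner[amount < 3460] → T10
txn_id=28: merchant='M01' → outer ELSE → T13
txn_id=29: merchant='M02' → outer ELSE → T13
txn_id=30: merchant='M06' → outer ELSE → T13
txn_id=31: merchant='M05' → inner[amount < 3460] → T10
txn_id=32: merchant='M01' → outer ELSE → T13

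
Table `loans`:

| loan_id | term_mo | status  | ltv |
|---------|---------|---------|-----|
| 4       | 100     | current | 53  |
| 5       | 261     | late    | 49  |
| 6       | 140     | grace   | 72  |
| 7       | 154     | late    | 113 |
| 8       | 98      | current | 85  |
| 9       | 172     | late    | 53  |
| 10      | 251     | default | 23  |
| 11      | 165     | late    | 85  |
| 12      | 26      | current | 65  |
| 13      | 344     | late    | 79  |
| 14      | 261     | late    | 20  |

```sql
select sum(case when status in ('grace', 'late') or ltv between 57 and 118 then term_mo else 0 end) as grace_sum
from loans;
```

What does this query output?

loan_id=4: ✗
loan_id=5: ✓ → 261
loan_id=6: ✓ → 140
loan_id=7: ✓ → 154
loan_id=8: ✓ → 98
loan_id=9: ✓ → 172
loan_id=10: ✗
loan_id=11: ✓ → 165
loan_id=12: ✓ → 26
loan_id=13: ✓ → 344
loan_id=14: ✓ → 261
grace_sum = 261 + 140 + 154 + 98 + 172 + 165 + 26 + 344 + 261 = 1621

1621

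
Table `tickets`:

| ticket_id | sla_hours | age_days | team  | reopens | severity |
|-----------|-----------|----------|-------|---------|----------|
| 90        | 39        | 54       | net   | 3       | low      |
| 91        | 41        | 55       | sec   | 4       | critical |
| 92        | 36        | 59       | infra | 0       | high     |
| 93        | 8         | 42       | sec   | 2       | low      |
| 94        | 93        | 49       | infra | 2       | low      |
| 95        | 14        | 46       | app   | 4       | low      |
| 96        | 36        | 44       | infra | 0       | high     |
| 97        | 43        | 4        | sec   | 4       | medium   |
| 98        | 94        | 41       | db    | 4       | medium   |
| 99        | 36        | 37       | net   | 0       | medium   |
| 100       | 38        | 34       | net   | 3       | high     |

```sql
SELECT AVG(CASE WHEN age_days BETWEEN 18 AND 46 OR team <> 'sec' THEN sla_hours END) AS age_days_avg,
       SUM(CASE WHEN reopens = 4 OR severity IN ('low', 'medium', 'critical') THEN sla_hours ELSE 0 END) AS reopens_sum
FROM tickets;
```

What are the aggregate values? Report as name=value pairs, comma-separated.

age_days_avg=43.7777777778, reopens_sum=368

[age_days_avg: age_days BETWEEN 18 AND 46 OR team <> 'sec']
ticket_id=90: ✓ → 39
ticket_id=91: ✗
ticket_id=92: ✓ → 36
ticket_id=93: ✓ → 8
ticket_id=94: ✓ → 93
ticket_id=95: ✓ → 14
ticket_id=96: ✓ → 36
ticket_id=97: ✗
ticket_id=98: ✓ → 94
ticket_id=99: ✓ → 36
ticket_id=100: ✓ → 38
age_days_avg = (39 + 36 + 8 + 93 + 14 + 36 + 94 + 36 + 38) / 9 = 43.7777777778
—
[reopens_sum: reopens = 4 OR severity IN ('low', 'medium', 'critical')]
ticket_id=90: ✓ → 39
ticket_id=91: ✓ → 41
ticket_id=92: ✗
ticket_id=93: ✓ → 8
ticket_id=94: ✓ → 93
ticket_id=95: ✓ → 14
ticket_id=96: ✗
ticket_id=97: ✓ → 43
ticket_id=98: ✓ → 94
ticket_id=99: ✓ → 36
ticket_id=100: ✗
reopens_sum = 39 + 41 + 8 + 93 + 14 + 43 + 94 + 36 = 368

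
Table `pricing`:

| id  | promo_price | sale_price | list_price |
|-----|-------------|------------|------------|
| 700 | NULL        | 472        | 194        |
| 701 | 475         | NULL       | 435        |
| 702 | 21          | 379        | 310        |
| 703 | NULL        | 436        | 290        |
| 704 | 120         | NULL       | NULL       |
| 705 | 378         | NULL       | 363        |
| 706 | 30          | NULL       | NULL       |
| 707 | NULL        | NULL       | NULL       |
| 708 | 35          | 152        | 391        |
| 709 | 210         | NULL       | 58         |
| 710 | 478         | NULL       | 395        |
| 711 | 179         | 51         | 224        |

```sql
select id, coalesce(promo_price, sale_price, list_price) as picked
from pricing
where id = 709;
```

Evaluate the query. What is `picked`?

210

id = 709: promo_price=210, sale_price=NULL, list_price=58.
promo_price=210 → 210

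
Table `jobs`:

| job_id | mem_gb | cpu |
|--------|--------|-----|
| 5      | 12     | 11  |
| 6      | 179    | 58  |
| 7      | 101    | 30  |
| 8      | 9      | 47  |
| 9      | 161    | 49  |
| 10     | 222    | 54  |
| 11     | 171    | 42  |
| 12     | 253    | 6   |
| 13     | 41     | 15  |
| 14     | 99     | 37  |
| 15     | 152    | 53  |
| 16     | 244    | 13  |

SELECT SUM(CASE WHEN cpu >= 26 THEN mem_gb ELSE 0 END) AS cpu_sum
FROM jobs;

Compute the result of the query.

1094

job_id=5: ✗
job_id=6: ✓ → 179
job_id=7: ✓ → 101
job_id=8: ✓ → 9
job_id=9: ✓ → 161
job_id=10: ✓ → 222
job_id=11: ✓ → 171
job_id=12: ✗
job_id=13: ✗
job_id=14: ✓ → 99
job_id=15: ✓ → 152
job_id=16: ✗
cpu_sum = 179 + 101 + 9 + 161 + 222 + 171 + 99 + 152 = 1094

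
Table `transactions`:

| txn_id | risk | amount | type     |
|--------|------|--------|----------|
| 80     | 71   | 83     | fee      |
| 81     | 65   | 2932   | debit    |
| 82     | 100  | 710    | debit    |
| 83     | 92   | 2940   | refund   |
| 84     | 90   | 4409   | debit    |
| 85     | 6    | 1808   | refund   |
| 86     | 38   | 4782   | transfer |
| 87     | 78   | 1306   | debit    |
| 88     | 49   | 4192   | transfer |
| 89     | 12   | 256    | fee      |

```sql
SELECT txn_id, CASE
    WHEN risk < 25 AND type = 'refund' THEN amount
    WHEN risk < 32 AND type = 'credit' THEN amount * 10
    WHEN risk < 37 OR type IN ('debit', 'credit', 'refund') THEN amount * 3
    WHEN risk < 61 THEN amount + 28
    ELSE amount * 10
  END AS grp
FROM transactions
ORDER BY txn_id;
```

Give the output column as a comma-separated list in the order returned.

830, 8796, 2130, 8820, 13227, 1808, 4810, 3918, 4220, 768

txn_id=80: ELSE → 830
txn_id=81: risk < 37 OR type IN ('debit', 'credit', 'refund') → 8796
txn_id=82: risk < 37 OR type IN ('debit', 'credit', 'refund') → 2130
txn_id=83: risk < 37 OR type IN ('debit', 'credit', 'refund') → 8820
txn_id=84: risk < 37 OR type IN ('debit', 'credit', 'refund') → 13227
txn_id=85: risk < 25 AND type = 'refund' → 1808
txn_id=86: risk < 61 → 4810
txn_id=87: risk < 37 OR type IN ('debit', 'credit', 'refund') → 3918
txn_id=88: risk < 61 → 4220
txn_id=89: risk < 37 OR type IN ('debit', 'credit', 'refund') → 768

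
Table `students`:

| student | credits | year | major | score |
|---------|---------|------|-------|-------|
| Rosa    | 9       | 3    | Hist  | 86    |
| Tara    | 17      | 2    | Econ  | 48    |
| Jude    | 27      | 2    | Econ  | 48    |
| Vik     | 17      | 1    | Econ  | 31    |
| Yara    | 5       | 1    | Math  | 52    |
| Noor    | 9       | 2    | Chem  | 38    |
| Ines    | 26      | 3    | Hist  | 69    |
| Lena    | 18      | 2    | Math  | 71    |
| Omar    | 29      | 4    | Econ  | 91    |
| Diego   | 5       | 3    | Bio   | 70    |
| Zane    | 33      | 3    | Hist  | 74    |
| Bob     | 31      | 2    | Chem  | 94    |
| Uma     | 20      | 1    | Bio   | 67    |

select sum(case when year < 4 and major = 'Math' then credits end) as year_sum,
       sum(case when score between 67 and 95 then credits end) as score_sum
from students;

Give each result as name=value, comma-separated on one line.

year_sum=23, score_sum=171

[year_sum: year < 4 and major = 'Math']
student=Rosa: ✗
student=Tara: ✗
student=Jude: ✗
student=Vik: ✗
student=Yara: ✓ → 5
student=Noor: ✗
student=Ines: ✗
student=Lena: ✓ → 18
student=Omar: ✗
student=Diego: ✗
student=Zane: ✗
student=Bob: ✗
student=Uma: ✗
year_sum = 5 + 18 = 23
—
[score_sum: score between 67 and 95]
student=Rosa: ✓ → 9
student=Tara: ✗
student=Jude: ✗
student=Vik: ✗
student=Yara: ✗
student=Noor: ✗
student=Ines: ✓ → 26
student=Lena: ✓ → 18
student=Omar: ✓ → 29
student=Diego: ✓ → 5
student=Zane: ✓ → 33
student=Bob: ✓ → 31
student=Uma: ✓ → 20
score_sum = 9 + 26 + 18 + 29 + 5 + 33 + 31 + 20 = 171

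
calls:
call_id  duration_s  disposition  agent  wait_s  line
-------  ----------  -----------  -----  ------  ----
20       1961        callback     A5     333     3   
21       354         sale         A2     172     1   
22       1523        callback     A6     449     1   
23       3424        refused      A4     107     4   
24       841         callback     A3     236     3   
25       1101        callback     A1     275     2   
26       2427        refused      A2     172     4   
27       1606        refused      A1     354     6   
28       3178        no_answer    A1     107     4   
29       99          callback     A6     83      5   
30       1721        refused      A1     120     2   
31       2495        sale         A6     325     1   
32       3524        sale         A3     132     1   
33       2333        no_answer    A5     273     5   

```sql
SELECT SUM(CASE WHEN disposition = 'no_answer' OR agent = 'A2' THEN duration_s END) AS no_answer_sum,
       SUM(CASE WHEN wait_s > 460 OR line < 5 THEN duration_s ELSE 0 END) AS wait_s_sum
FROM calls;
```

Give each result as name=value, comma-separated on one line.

[no_answer_sum: disposition = 'no_answer' OR agent = 'A2']
call_id=20: ✗
call_id=21: ✓ → 354
call_id=22: ✗
call_id=23: ✗
call_id=24: ✗
call_id=25: ✗
call_id=26: ✓ → 2427
call_id=27: ✗
call_id=28: ✓ → 3178
call_id=29: ✗
call_id=30: ✗
call_id=31: ✗
call_id=32: ✗
call_id=33: ✓ → 2333
no_answer_sum = 354 + 2427 + 3178 + 2333 = 8292
—
[wait_s_sum: wait_s > 460 OR line < 5]
call_id=20: ✓ → 1961
call_id=21: ✓ → 354
call_id=22: ✓ → 1523
call_id=23: ✓ → 3424
call_id=24: ✓ → 841
call_id=25: ✓ → 1101
call_id=26: ✓ → 2427
call_id=27: ✗
call_id=28: ✓ → 3178
call_id=29: ✗
call_id=30: ✓ → 1721
call_id=31: ✓ → 2495
call_id=32: ✓ → 3524
call_id=33: ✗
wait_s_sum = 1961 + 354 + 1523 + 3424 + 841 + 1101 + 2427 + 3178 + 1721 + 2495 + 3524 = 22549

no_answer_sum=8292, wait_s_sum=22549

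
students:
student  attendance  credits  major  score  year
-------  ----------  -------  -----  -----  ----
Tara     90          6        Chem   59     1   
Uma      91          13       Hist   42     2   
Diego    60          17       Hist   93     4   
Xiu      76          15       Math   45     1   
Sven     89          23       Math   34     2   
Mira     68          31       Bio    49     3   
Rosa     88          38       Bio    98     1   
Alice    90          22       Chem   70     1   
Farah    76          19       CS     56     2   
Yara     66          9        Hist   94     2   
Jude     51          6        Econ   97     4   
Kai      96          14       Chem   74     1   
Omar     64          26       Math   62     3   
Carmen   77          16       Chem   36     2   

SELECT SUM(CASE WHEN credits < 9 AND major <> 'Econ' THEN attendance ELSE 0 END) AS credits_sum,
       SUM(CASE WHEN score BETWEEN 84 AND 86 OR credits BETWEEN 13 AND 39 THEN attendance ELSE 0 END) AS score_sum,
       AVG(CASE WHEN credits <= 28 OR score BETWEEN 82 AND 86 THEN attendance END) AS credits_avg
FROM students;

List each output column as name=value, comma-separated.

[credits_sum: credits < 9 AND major <> 'Econ']
student=Tara: ✓ → 90
student=Uma: ✗
student=Diego: ✗
student=Xiu: ✗
student=Sven: ✗
student=Mira: ✗
student=Rosa: ✗
student=Alice: ✗
student=Farah: ✗
student=Yara: ✗
student=Jude: ✗
student=Kai: ✗
student=Omar: ✗
student=Carmen: ✗
credits_sum = 90
—
[score_sum: score BETWEEN 84 AND 86 OR credits BETWEEN 13 AND 39]
student=Tara: ✗
student=Uma: ✓ → 91
student=Diego: ✓ → 60
student=Xiu: ✓ → 76
student=Sven: ✓ → 89
student=Mira: ✓ → 68
student=Rosa: ✓ → 88
student=Alice: ✓ → 90
student=Farah: ✓ → 76
student=Yara: ✗
student=Jude: ✗
student=Kai: ✓ → 96
student=Omar: ✓ → 64
student=Carmen: ✓ → 77
score_sum = 91 + 60 + 76 + 89 + 68 + 88 + 90 + 76 + 96 + 64 + 77 = 875
—
[credits_avg: credits <= 28 OR score BETWEEN 82 AND 86]
student=Tara: ✓ → 90
student=Uma: ✓ → 91
student=Diego: ✓ → 60
student=Xiu: ✓ → 76
student=Sven: ✓ → 89
student=Mira: ✗
student=Rosa: ✗
student=Alice: ✓ → 90
student=Farah: ✓ → 76
student=Yara: ✓ → 66
student=Jude: ✓ → 51
student=Kai: ✓ → 96
student=Omar: ✓ → 64
student=Carmen: ✓ → 77
credits_avg = (90 + 91 + 60 + 76 + 89 + 90 + 76 + 66 + 51 + 96 + 64 + 77) / 12 = 77.1666666667

credits_sum=90, score_sum=875, credits_avg=77.1666666667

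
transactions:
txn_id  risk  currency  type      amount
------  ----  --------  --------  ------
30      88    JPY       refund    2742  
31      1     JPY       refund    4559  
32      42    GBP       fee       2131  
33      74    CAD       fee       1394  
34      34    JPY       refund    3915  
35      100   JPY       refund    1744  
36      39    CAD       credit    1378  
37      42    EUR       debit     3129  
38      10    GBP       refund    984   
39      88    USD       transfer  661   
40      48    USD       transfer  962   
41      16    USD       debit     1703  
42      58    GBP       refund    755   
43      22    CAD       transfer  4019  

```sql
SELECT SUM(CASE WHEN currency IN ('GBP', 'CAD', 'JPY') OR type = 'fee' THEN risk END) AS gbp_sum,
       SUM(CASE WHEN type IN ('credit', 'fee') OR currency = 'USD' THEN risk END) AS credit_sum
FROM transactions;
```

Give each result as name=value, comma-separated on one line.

gbp_sum=468, credit_sum=307

[gbp_sum: currency IN ('GBP', 'CAD', 'JPY') OR type = 'fee']
txn_id=30: ✓ → 88
txn_id=31: ✓ → 1
txn_id=32: ✓ → 42
txn_id=33: ✓ → 74
txn_id=34: ✓ → 34
txn_id=35: ✓ → 100
txn_id=36: ✓ → 39
txn_id=37: ✗
txn_id=38: ✓ → 10
txn_id=39: ✗
txn_id=40: ✗
txn_id=41: ✗
txn_id=42: ✓ → 58
txn_id=43: ✓ → 22
gbp_sum = 88 + 1 + 42 + 74 + 34 + 100 + 39 + 10 + 58 + 22 = 468
—
[credit_sum: type IN ('credit', 'fee') OR currency = 'USD']
txn_id=30: ✗
txn_id=31: ✗
txn_id=32: ✓ → 42
txn_id=33: ✓ → 74
txn_id=34: ✗
txn_id=35: ✗
txn_id=36: ✓ → 39
txn_id=37: ✗
txn_id=38: ✗
txn_id=39: ✓ → 88
txn_id=40: ✓ → 48
txn_id=41: ✓ → 16
txn_id=42: ✗
txn_id=43: ✗
credit_sum = 42 + 74 + 39 + 88 + 48 + 16 = 307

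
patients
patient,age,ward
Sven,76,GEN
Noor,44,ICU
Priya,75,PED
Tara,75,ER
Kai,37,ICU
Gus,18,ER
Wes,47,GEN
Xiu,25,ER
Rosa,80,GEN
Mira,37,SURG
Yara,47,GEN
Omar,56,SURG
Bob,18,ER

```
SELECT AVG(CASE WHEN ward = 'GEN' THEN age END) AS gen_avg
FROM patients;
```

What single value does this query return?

patient=Sven: ✓ → 76
patient=Noor: ✗
patient=Priya: ✗
patient=Tara: ✗
patient=Kai: ✗
patient=Gus: ✗
patient=Wes: ✓ → 47
patient=Xiu: ✗
patient=Rosa: ✓ → 80
patient=Mira: ✗
patient=Yara: ✓ → 47
patient=Omar: ✗
patient=Bob: ✗
gen_avg = (76 + 47 + 80 + 47) / 4 = 62.5

62.5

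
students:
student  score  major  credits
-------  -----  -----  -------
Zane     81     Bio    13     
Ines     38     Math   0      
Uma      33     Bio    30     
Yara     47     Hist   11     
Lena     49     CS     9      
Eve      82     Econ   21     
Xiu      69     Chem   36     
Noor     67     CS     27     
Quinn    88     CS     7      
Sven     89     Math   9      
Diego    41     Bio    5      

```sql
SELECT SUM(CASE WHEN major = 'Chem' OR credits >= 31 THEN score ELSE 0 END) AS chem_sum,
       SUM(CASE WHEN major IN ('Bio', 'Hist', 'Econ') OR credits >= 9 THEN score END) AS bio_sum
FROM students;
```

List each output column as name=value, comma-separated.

chem_sum=69, bio_sum=558

[chem_sum: major = 'Chem' OR credits >= 31]
student=Zane: ✗
student=Ines: ✗
student=Uma: ✗
student=Yara: ✗
student=Lena: ✗
student=Eve: ✗
student=Xiu: ✓ → 69
student=Noor: ✗
student=Quinn: ✗
student=Sven: ✗
student=Diego: ✗
chem_sum = 69
—
[bio_sum: major IN ('Bio', 'Hist', 'Econ') OR credits >= 9]
student=Zane: ✓ → 81
student=Ines: ✗
student=Uma: ✓ → 33
student=Yara: ✓ → 47
student=Lena: ✓ → 49
student=Eve: ✓ → 82
student=Xiu: ✓ → 69
student=Noor: ✓ → 67
student=Quinn: ✗
student=Sven: ✓ → 89
student=Diego: ✓ → 41
bio_sum = 81 + 33 + 47 + 49 + 82 + 69 + 67 + 89 + 41 = 558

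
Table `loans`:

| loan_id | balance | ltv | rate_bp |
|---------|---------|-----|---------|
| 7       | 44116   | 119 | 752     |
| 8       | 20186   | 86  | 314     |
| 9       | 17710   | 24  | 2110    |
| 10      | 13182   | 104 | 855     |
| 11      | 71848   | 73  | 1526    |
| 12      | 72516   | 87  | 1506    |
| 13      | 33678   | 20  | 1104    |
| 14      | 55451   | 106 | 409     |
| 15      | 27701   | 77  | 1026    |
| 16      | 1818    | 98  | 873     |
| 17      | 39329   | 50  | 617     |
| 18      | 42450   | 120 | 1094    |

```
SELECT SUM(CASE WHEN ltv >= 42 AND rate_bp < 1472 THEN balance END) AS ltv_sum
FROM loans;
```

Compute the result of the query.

loan_id=7: ✓ → 44116
loan_id=8: ✓ → 20186
loan_id=9: ✗
loan_id=10: ✓ → 13182
loan_id=11: ✗
loan_id=12: ✗
loan_id=13: ✗
loan_id=14: ✓ → 55451
loan_id=15: ✓ → 27701
loan_id=16: ✓ → 1818
loan_id=17: ✓ → 39329
loan_id=18: ✓ → 42450
ltv_sum = 44116 + 20186 + 13182 + 55451 + 27701 + 1818 + 39329 + 42450 = 244233

244233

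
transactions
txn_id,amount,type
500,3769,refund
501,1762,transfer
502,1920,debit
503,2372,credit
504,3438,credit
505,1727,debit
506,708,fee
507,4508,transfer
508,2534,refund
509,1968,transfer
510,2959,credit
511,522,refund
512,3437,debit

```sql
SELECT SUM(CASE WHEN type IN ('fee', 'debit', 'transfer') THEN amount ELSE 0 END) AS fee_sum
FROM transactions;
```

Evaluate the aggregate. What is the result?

txn_id=500: ✗
txn_id=501: ✓ → 1762
txn_id=502: ✓ → 1920
txn_id=503: ✗
txn_id=504: ✗
txn_id=505: ✓ → 1727
txn_id=506: ✓ → 708
txn_id=507: ✓ → 4508
txn_id=508: ✗
txn_id=509: ✓ → 1968
txn_id=510: ✗
txn_id=511: ✗
txn_id=512: ✓ → 3437
fee_sum = 1762 + 1920 + 1727 + 708 + 4508 + 1968 + 3437 = 16030

16030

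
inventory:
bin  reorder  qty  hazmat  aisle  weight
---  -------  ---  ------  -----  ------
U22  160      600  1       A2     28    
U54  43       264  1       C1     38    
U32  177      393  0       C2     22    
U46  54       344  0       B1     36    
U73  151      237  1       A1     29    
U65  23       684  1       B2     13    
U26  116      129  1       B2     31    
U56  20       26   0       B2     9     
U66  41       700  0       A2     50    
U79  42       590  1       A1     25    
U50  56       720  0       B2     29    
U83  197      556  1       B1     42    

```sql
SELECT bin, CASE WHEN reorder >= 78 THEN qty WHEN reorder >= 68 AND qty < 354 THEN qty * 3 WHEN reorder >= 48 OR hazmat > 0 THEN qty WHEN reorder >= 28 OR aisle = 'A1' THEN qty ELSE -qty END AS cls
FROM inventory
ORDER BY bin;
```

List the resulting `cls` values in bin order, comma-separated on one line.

600, 129, 393, 344, 720, 264, -26, 684, 700, 237, 590, 556

bin=U22: reorder >= 78 → 600
bin=U26: reorder >= 78 → 129
bin=U32: reorder >= 78 → 393
bin=U46: reorder >= 48 OR hazmat > 0 → 344
bin=U50: reorder >= 48 OR hazmat > 0 → 720
bin=U54: reorder >= 48 OR hazmat > 0 → 264
bin=U56: ELSE → -26
bin=U65: reorder >= 48 OR hazmat > 0 → 684
bin=U66: reorder >= 28 OR aisle = 'A1' → 700
bin=U73: reorder >= 78 → 237
bin=U79: reorder >= 48 OR hazmat > 0 → 590
bin=U83: reorder >= 78 → 556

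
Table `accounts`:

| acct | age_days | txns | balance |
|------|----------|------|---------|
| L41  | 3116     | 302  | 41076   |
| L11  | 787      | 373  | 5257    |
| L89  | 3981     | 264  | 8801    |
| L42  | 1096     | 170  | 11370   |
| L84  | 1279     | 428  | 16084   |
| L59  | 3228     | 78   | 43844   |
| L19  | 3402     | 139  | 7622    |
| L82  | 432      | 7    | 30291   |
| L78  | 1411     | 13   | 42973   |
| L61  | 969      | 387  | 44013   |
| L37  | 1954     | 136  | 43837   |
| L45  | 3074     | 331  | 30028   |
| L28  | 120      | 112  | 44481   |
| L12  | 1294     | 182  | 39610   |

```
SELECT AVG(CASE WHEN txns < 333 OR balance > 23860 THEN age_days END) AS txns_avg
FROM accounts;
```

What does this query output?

acct=L41: ✓ → 3116
acct=L11: ✗
acct=L89: ✓ → 3981
acct=L42: ✓ → 1096
acct=L84: ✗
acct=L59: ✓ → 3228
acct=L19: ✓ → 3402
acct=L82: ✓ → 432
acct=L78: ✓ → 1411
acct=L61: ✓ → 969
acct=L37: ✓ → 1954
acct=L45: ✓ → 3074
acct=L28: ✓ → 120
acct=L12: ✓ → 1294
txns_avg = (3116 + 3981 + 1096 + 3228 + 3402 + 432 + 1411 + 969 + 1954 + 3074 + 120 + 1294) / 12 = 2006.4166666667

2006.4166666667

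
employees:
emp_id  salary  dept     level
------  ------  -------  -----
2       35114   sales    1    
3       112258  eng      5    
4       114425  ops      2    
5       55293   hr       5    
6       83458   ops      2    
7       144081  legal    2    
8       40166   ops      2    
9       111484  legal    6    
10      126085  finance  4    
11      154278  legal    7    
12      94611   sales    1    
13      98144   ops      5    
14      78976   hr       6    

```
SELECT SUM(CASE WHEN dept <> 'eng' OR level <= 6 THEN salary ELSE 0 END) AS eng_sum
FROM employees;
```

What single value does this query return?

emp_id=2: ✓ → 35114
emp_id=3: ✓ → 112258
emp_id=4: ✓ → 114425
emp_id=5: ✓ → 55293
emp_id=6: ✓ → 83458
emp_id=7: ✓ → 144081
emp_id=8: ✓ → 40166
emp_id=9: ✓ → 111484
emp_id=10: ✓ → 126085
emp_id=11: ✓ → 154278
emp_id=12: ✓ → 94611
emp_id=13: ✓ → 98144
emp_id=14: ✓ → 78976
eng_sum = 35114 + 112258 + 114425 + 55293 + 83458 + 144081 + 40166 + 111484 + 126085 + 154278 + 94611 + 98144 + 78976 = 1248373

1248373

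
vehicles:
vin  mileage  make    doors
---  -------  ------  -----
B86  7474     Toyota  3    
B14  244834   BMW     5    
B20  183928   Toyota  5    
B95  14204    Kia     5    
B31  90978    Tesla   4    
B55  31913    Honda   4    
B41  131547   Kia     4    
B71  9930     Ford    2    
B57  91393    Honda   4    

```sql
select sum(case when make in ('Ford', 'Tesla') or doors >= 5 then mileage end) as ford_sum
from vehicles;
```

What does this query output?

vin=B86: ✗
vin=B14: ✓ → 244834
vin=B20: ✓ → 183928
vin=B95: ✓ → 14204
vin=B31: ✓ → 90978
vin=B55: ✗
vin=B41: ✗
vin=B71: ✓ → 9930
vin=B57: ✗
ford_sum = 244834 + 183928 + 14204 + 90978 + 9930 = 543874

543874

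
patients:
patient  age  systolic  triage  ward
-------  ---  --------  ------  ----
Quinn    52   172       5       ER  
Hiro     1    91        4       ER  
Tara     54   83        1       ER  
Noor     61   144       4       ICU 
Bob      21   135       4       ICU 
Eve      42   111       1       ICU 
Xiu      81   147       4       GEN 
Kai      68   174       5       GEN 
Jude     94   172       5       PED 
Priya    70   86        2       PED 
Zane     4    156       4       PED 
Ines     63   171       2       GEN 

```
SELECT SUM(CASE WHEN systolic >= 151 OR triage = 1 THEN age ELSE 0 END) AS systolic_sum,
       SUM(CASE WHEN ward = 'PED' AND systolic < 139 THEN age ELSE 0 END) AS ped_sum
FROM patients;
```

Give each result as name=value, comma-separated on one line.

[systolic_sum: systolic >= 151 OR triage = 1]
patient=Quinn: ✓ → 52
patient=Hiro: ✗
patient=Tara: ✓ → 54
patient=Noor: ✗
patient=Bob: ✗
patient=Eve: ✓ → 42
patient=Xiu: ✗
patient=Kai: ✓ → 68
patient=Jude: ✓ → 94
patient=Priya: ✗
patient=Zane: ✓ → 4
patient=Ines: ✓ → 63
systolic_sum = 52 + 54 + 42 + 68 + 94 + 4 + 63 = 377
—
[ped_sum: ward = 'PED' AND systolic < 139]
patient=Quinn: ✗
patient=Hiro: ✗
patient=Tara: ✗
patient=Noor: ✗
patient=Bob: ✗
patient=Eve: ✗
patient=Xiu: ✗
patient=Kai: ✗
patient=Jude: ✗
patient=Priya: ✓ → 70
patient=Zane: ✗
patient=Ines: ✗
ped_sum = 70

systolic_sum=377, ped_sum=70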